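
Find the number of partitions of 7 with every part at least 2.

4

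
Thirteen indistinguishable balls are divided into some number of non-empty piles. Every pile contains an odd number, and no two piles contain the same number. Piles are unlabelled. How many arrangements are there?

3

Listing the qualifying partitions of 13:
13
9+3+1
7+5+1
That's 3 in total.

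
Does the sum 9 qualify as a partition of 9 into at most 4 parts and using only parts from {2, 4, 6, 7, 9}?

The parts sum to 9, and the condition 'there are at most 4 summands' holds; the condition 'each summand belongs to {2, 4, 6, 7, 9}' holds.

Yes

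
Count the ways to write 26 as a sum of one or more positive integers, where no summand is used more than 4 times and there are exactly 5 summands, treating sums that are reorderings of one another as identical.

Systematic enumeration (by largest part, then next-largest, …) yields 221.

221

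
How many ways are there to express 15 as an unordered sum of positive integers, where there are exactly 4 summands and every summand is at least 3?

They are:
6,3,3,3
5,4,3,3
4,4,4,3

3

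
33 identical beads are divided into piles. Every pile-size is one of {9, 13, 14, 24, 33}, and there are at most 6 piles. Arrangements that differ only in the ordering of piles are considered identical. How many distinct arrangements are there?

2

Listing the qualifying partitions of 33:
33
24, 9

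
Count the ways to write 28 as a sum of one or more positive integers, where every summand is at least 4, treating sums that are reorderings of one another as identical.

Counting exhaustively, 100 partitions satisfy the conditions.

100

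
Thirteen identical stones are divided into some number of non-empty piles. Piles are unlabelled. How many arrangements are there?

101

Enumerating by decreasing first part gives 101 partitions in all.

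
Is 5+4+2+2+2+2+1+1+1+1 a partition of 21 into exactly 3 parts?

No

The parts sum to 21, and the condition 'there are exactly 3 summands' is violated.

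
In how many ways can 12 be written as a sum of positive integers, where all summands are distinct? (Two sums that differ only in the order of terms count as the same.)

15

Listing the qualifying partitions of 12:
12
1,11
2,10
3,9
1,2,9
4,8
1,3,8
5,7
1,4,7
2,3,7
1,5,6
2,4,6
1,2,3,6
3,4,5
1,2,4,5
That's 15 in total.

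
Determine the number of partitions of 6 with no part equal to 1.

Listing the qualifying partitions of 6:
6
4, 2
3, 3
2, 2, 2

4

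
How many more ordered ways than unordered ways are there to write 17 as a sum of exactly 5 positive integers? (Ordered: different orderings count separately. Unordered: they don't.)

Ordered (compositions into 5 parts): C(16,4) = 1820.
Partitions of 17 into exactly 5 parts: 47.
Difference: 1820 − 47 = 1773.

1773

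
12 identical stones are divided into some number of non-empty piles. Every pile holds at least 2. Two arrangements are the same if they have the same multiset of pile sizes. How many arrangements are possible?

21

Listing the qualifying partitions of 12:
12
10,2
9,3
8,4
8,2,2
7,5
7,3,2
6,6
6,4,2
6,3,3
6,2,2,2
5,5,2
5,4,3
5,3,2,2
4,4,4
4,4,2,2
4,3,3,2
4,2,2,2,2
3,3,3,3
3,3,2,2,2
2,2,2,2,2,2
Counting gives 21.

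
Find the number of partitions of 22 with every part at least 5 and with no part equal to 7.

13

Listing the qualifying partitions of 22:
22
17+5
16+6
14+8
13+9
12+10
12+5+5
11+11
11+6+5
10+6+6
9+8+5
8+8+6
6+6+5+5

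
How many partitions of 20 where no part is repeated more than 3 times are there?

320

Direct enumeration gives 320 partitions.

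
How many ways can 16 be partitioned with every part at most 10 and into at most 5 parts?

83

Direct enumeration gives 83 partitions.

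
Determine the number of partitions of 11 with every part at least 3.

6

They are:
11
3, 8
4, 7
5, 6
3, 3, 5
3, 4, 4
Counting gives 6.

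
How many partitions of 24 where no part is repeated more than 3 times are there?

722

Direct enumeration gives 722 partitions.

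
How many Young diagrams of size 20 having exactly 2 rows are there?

They are:
19 + 1
18 + 2
17 + 3
16 + 4
15 + 5
14 + 6
13 + 7
12 + 8
11 + 9
10 + 10

10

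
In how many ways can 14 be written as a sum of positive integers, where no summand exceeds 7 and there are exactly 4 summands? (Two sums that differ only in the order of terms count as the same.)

The partitions of 14 that satisfy the conditions:
7, 5, 1, 1
7, 4, 2, 1
7, 3, 3, 1
7, 3, 2, 2
6, 6, 1, 1
6, 5, 2, 1
6, 4, 3, 1
6, 4, 2, 2
6, 3, 3, 2
5, 5, 3, 1
5, 5, 2, 2
5, 4, 4, 1
5, 4, 3, 2
5, 3, 3, 3
4, 4, 4, 2
4, 4, 3, 3

16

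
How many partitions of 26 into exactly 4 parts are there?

136

Counting exhaustively, 136 partitions satisfy the conditions.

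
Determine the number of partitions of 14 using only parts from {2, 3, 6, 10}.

7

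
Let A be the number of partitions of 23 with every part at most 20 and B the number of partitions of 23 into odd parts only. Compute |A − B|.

Partitions of 23 with every part at most 20: 1251.
Partitions of 23 into odd parts only: 104.
|1251 − 104| = 1147.

1147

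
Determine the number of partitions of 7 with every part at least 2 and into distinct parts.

Listing the qualifying partitions of 7:
7
5,2
4,3

3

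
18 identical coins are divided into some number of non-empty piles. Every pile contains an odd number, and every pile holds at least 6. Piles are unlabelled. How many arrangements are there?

Listing the qualifying partitions of 18:
11,7
9,9
Counting gives 2.

2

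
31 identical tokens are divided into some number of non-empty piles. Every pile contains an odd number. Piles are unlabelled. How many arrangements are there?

340

Enumerating by decreasing first part gives 340 partitions in all.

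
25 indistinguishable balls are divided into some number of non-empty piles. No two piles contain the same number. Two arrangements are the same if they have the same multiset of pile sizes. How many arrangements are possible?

142

Enumerating by decreasing first part gives 142 partitions in all.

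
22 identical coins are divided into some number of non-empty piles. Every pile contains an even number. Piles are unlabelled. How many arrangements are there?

56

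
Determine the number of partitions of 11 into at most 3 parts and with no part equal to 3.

11

The partitions of 11 that satisfy the conditions:
11
10,1
9,2
9,1,1
8,2,1
7,4
7,2,2
6,5
6,4,1
5,5,1
5,4,2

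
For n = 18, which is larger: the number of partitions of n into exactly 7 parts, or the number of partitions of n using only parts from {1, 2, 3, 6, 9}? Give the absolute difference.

31

Partitions of 18 into exactly 7 parts: 49.
Partitions of 18 using only parts from {1, 2, 3, 6, 9}: 80.
|49 − 80| = 31.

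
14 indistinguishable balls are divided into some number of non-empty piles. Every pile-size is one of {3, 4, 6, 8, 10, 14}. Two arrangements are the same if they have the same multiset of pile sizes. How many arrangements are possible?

6

The partitions of 14 that satisfy the conditions:
14
4,10
6,8
3,3,8
4,4,6
3,3,4,4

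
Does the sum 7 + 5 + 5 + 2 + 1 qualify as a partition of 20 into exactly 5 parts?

The parts sum to 20, and the condition 'there are exactly 5 summands' holds.

Yes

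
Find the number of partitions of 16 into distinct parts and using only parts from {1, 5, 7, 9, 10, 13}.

Enumerating:
10+5+1
9+7

2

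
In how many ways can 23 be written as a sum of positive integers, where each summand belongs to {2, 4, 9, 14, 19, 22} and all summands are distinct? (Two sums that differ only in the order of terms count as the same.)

2

The partitions of 23 that satisfy the conditions:
19+4
14+9
Counting gives 2.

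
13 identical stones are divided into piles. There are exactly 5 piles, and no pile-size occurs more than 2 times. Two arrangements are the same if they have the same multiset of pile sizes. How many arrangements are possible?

8

Enumerating:
7,2,2,1,1
6,3,2,1,1
5,4,2,1,1
5,3,3,1,1
5,3,2,2,1
4,4,3,1,1
4,4,2,2,1
4,3,3,2,1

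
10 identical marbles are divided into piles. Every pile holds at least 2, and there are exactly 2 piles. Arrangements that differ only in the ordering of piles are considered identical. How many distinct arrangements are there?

4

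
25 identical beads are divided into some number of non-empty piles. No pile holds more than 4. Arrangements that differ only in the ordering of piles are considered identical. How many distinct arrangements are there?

There are 185 such partitions.

185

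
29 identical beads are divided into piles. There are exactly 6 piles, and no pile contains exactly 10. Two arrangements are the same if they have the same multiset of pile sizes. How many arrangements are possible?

384

Counting exhaustively, 384 partitions satisfy the conditions.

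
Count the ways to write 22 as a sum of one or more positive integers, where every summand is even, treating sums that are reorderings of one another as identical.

There are too many to list fully; the first 12 (by largest part) are:
22
20,2
18,4
18,2,2
16,6
16,4,2
16,2,2,2
14,8
14,6,2
14,4,4
14,4,2,2
14,2,2,2,2
…and 44 more, for 56 total.

56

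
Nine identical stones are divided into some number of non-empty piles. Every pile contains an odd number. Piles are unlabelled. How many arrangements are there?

Listing the qualifying partitions of 9:
9
1+1+7
1+3+5
1+1+1+1+5
3+3+3
1+1+1+3+3
1+1+1+1+1+1+3
1+1+1+1+1+1+1+1+1

8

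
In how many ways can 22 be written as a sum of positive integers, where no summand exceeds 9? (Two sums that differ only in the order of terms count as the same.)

Direct enumeration gives 732 partitions.

732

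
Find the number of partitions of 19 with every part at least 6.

6

Listing the qualifying partitions of 19:
19
13, 6
12, 7
11, 8
10, 9
7, 6, 6
Counting gives 6.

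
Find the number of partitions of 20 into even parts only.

A partial list (first 12 by largest part):
20
18 + 2
16 + 4
16 + 2 + 2
14 + 6
14 + 4 + 2
14 + 2 + 2 + 2
12 + 8
12 + 6 + 2
12 + 4 + 4
12 + 4 + 2 + 2
12 + 2 + 2 + 2 + 2
…and 30 more, for 42 total.

42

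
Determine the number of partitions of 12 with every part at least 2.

21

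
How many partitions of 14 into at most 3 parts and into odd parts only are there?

The partitions of 14 that satisfy the conditions:
13+1
11+3
9+5
7+7
That's 4 in total.

4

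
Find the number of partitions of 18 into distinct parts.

46

A partial list (first 12 by largest part):
18
17, 1
16, 2
15, 3
15, 2, 1
14, 4
14, 3, 1
13, 5
13, 4, 1
13, 3, 2
12, 6
12, 5, 1
…and 34 more, for 46 total.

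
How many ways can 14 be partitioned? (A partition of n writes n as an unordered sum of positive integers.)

Enumerating by decreasing first part gives 135 partitions in all.

135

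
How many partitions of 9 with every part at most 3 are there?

12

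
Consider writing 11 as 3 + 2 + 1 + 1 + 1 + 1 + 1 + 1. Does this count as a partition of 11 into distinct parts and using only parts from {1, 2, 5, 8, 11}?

The parts sum to 11, and the condition 'all summands are distinct' is violated.

No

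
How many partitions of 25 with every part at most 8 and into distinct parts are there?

Listing the qualifying partitions of 25:
8 + 7 + 6 + 4
8 + 7 + 6 + 3 + 1
8 + 7 + 5 + 4 + 1
8 + 7 + 5 + 3 + 2
8 + 7 + 4 + 3 + 2 + 1
8 + 6 + 5 + 4 + 2
8 + 6 + 5 + 3 + 2 + 1
7 + 6 + 5 + 4 + 3
7 + 6 + 5 + 4 + 2 + 1

9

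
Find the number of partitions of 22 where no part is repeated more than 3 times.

A full systematic count gives 484.

484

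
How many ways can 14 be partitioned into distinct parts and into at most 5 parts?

22

The partitions of 14 that satisfy the conditions:
14
13+1
12+2
11+3
11+2+1
10+4
10+3+1
9+5
9+4+1
9+3+2
8+6
8+5+1
8+4+2
8+3+2+1
7+6+1
7+5+2
7+4+3
7+4+2+1
6+5+3
6+5+2+1
6+4+3+1
5+4+3+2
Counting gives 22.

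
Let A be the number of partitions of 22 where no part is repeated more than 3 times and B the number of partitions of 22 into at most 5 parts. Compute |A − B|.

229

Partitions of 22 where no part is repeated more than 3 times: 484.
Partitions of 22 into at most 5 parts: 255.
|484 − 255| = 229.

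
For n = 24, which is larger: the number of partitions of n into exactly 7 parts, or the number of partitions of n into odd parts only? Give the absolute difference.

Partitions of 24 into exactly 7 parts: 201.
Partitions of 24 into odd parts only: 122.
|201 − 122| = 79.

79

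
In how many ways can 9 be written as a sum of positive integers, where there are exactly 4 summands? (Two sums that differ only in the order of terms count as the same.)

The partitions of 9 that satisfy the conditions:
6 + 1 + 1 + 1
5 + 2 + 1 + 1
4 + 3 + 1 + 1
4 + 2 + 2 + 1
3 + 3 + 2 + 1
3 + 2 + 2 + 2
Counting gives 6.

6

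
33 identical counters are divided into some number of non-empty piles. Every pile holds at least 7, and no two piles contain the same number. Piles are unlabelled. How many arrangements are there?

23

The partitions of 33 that satisfy the conditions:
33
26,7
25,8
24,9
23,10
22,11
21,12
20,13
19,14
18,15
18,8,7
17,16
17,9,7
16,10,7
16,9,8
15,11,7
15,10,8
14,12,7
14,11,8
14,10,9
13,12,8
13,11,9
12,11,10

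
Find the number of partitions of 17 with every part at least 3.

25

Enumerating:
17
3,14
4,13
5,12
6,11
3,3,11
7,10
3,4,10
8,9
3,5,9
4,4,9
3,6,8
4,5,8
3,3,3,8
3,7,7
4,6,7
5,5,7
3,3,4,7
5,6,6
3,3,5,6
3,4,4,6
3,4,5,5
4,4,4,5
3,3,3,3,5
3,3,3,4,4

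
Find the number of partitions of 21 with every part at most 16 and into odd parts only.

There are 72 such partitions.

72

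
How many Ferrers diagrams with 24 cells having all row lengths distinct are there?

122

Enumerating by decreasing first part gives 122 partitions in all.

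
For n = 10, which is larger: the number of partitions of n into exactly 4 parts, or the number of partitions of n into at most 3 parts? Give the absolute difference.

5

Partitions of 10 into exactly 4 parts: 9.
Partitions of 10 into at most 3 parts: 14.
|9 − 14| = 5.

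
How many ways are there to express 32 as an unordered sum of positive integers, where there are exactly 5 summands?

Counting exhaustively, 480 partitions satisfy the conditions.

480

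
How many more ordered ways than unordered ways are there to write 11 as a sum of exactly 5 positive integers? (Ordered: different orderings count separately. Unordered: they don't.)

200

Ordered (compositions into 5 parts): C(10,4) = 210.
Unordered (partitions into 5 parts): 10.
Difference: 210 − 10 = 200.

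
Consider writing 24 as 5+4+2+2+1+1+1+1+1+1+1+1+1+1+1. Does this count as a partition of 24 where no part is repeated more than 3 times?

No

The parts sum to 24, and the condition 'no summand is used more than 3 times' is violated.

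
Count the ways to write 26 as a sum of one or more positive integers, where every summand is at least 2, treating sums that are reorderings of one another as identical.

A full systematic count gives 478.

478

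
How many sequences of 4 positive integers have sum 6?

10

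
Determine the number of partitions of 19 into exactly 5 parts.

70

There are too many to list fully; the first 12 (by largest part) are:
1,1,1,1,15
1,1,1,2,14
1,1,1,3,13
1,1,2,2,13
1,1,1,4,12
1,1,2,3,12
1,2,2,2,12
1,1,1,5,11
1,1,2,4,11
1,1,3,3,11
1,2,2,3,11
2,2,2,2,11
…and 58 more, for 70 total.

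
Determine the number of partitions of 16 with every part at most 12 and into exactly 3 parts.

The partitions of 16 that satisfy the conditions:
12,3,1
12,2,2
11,4,1
11,3,2
10,5,1
10,4,2
10,3,3
9,6,1
9,5,2
9,4,3
8,7,1
8,6,2
8,5,3
8,4,4
7,7,2
7,6,3
7,5,4
6,6,4
6,5,5

19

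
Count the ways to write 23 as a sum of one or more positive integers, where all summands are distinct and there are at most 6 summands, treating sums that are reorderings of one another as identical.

There are 104 such partitions.

104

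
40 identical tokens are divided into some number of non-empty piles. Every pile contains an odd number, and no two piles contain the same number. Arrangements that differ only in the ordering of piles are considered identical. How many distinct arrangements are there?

There are too many to list fully; the first 12 (by largest part) are:
39 + 1
37 + 3
35 + 5
33 + 7
31 + 9
31 + 5 + 3 + 1
29 + 11
29 + 7 + 3 + 1
27 + 13
27 + 9 + 3 + 1
27 + 7 + 5 + 1
25 + 15
…and 34 more, for 46 total.

46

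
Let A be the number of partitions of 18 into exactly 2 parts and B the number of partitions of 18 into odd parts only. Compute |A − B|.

Partitions of 18 into exactly 2 parts: 9.
Partitions of 18 into odd parts only: 46.
|9 − 46| = 37.

37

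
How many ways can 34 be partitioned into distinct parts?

Systematic enumeration (by largest part, then next-largest, …) yields 512.

512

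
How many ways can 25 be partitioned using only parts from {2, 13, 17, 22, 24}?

2

The partitions of 25 that satisfy the conditions:
17,2,2,2,2
13,2,2,2,2,2,2
That's 2 in total.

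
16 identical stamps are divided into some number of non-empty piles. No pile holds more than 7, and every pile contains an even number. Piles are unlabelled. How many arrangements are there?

Listing the qualifying partitions of 16:
6 + 6 + 4
6 + 6 + 2 + 2
6 + 4 + 4 + 2
6 + 4 + 2 + 2 + 2
6 + 2 + 2 + 2 + 2 + 2
4 + 4 + 4 + 4
4 + 4 + 4 + 2 + 2
4 + 4 + 2 + 2 + 2 + 2
4 + 2 + 2 + 2 + 2 + 2 + 2
2 + 2 + 2 + 2 + 2 + 2 + 2 + 2

10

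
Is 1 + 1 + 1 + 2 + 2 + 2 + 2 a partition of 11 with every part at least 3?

No

The parts sum to 11, and the condition 'every summand is at least 3' is violated.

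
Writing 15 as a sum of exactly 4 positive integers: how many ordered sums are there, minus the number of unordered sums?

Compositions: C(14,3) = 364.
Partitions of 15 into exactly 4 parts: 27.
Difference: 364 − 27 = 337.

337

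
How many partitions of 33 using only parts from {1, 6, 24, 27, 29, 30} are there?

Listing the qualifying partitions of 33:
30,1,1,1
29,1,1,1,1
27,6
27,1,1,1,1,1,1
24,6,1,1,1
24,1,1,1,1,1,1,1,1,1
6,6,6,6,6,1,1,1
6,6,6,6,1,1,1,1,1,1,1,1,1
6,6,6,1,1,1,1,1,1,1,1,1,1,1,1,1,1,1
6,6,1,1,1,1,1,1,1,1,1,1,1,1,1,1,1,1,1,1,1,1,1
6,1,1,1,1,1,1,1,1,1,1,1,1,1,1,1,1,1,1,1,1,1,1,1,1,1,1,1
1,1,1,1,1,1,1,1,1,1,1,1,1,1,1,1,1,1,1,1,1,1,1,1,1,1,1,1,1,1,1,1,1
Counting gives 12.

12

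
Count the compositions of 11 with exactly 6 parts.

By stars and bars with positive parts, the count is C(10,5) = 252.

252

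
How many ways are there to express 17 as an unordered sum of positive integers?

297

Systematic enumeration (by largest part, then next-largest, …) yields 297.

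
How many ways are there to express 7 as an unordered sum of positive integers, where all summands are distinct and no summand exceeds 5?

They are:
5, 2
4, 3
4, 2, 1

3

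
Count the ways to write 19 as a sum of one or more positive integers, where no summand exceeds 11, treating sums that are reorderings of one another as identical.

Systematic enumeration (by largest part, then next-largest, …) yields 445.

445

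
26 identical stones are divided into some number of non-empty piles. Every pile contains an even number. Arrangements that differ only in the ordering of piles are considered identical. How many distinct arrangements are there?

101

Systematic enumeration (by largest part, then next-largest, …) yields 101.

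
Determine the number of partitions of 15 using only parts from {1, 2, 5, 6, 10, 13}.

A partial list (first 12 by largest part):
2, 13
1, 1, 13
5, 10
1, 2, 2, 10
1, 1, 1, 2, 10
1, 1, 1, 1, 1, 10
1, 2, 6, 6
1, 1, 1, 6, 6
2, 2, 5, 6
1, 1, 2, 5, 6
1, 1, 1, 1, 5, 6
1, 2, 2, 2, 2, 6
…and 22 more, for 34 total.

34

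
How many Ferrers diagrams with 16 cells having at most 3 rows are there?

30

A partial list (first 12 by largest part):
16
15 + 1
14 + 2
14 + 1 + 1
13 + 3
13 + 2 + 1
12 + 4
12 + 3 + 1
12 + 2 + 2
11 + 5
11 + 4 + 1
11 + 3 + 2
…and 18 more, for 30 total.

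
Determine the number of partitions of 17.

Enumerating by decreasing first part gives 297 partitions in all.

297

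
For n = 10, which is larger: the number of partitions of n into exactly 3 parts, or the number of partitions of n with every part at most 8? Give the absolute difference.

Partitions of 10 into exactly 3 parts: 8.
Partitions of 10 with every part at most 8: 40.
|8 − 40| = 32.

32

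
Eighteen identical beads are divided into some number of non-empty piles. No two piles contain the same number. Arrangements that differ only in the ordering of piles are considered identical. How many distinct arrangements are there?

46

There are too many to list fully; the first 12 (by largest part) are:
18
17,1
16,2
15,3
15,2,1
14,4
14,3,1
13,5
13,4,1
13,3,2
12,6
12,5,1
…and 34 more, for 46 total.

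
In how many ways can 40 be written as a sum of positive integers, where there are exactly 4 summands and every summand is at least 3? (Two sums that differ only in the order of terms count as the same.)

249

Direct enumeration gives 249 partitions.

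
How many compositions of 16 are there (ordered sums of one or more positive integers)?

There are 15 gaps and each independently is a cut or not, giving 2^15 = 32768.

32768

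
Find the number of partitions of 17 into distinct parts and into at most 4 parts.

36

A partial list (first 12 by largest part):
17
1+16
2+15
3+14
1+2+14
4+13
1+3+13
5+12
1+4+12
2+3+12
6+11
1+5+11
…and 24 more, for 36 total.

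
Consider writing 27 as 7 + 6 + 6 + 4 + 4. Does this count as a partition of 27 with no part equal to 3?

Yes

The parts sum to 27, and the condition 'no summand equals 3' holds.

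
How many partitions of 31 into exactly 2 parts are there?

The partitions of 31 that satisfy the conditions:
30,1
29,2
28,3
27,4
26,5
25,6
24,7
23,8
22,9
21,10
20,11
19,12
18,13
17,14
16,15
Counting gives 15.

15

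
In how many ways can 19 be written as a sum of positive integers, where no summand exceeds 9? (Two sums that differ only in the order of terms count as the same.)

393

Direct enumeration gives 393 partitions.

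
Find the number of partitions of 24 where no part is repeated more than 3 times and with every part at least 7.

Enumerating:
24
7+17
8+16
9+15
10+14
11+13
12+12
7+7+10
7+8+9
8+8+8

10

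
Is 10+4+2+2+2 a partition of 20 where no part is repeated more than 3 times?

The parts sum to 20, and the condition 'no summand is used more than 3 times' holds.

Yes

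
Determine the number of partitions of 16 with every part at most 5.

101

Enumerating by decreasing first part gives 101 partitions in all.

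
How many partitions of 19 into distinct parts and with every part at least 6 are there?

They are:
19
13+6
12+7
11+8
10+9

5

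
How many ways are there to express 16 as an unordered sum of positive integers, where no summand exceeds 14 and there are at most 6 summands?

134

Systematic enumeration (by largest part, then next-largest, …) yields 134.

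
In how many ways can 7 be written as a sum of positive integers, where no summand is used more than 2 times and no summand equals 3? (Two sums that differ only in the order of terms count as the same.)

5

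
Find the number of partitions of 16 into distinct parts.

There are too many to list fully; the first 12 (by largest part) are:
16
15 + 1
14 + 2
13 + 3
13 + 2 + 1
12 + 4
12 + 3 + 1
11 + 5
11 + 4 + 1
11 + 3 + 2
10 + 6
10 + 5 + 1
…and 20 more, for 32 total.

32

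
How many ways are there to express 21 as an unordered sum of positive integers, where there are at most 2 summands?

Enumerating:
21
1,20
2,19
3,18
4,17
5,16
6,15
7,14
8,13
9,12
10,11

11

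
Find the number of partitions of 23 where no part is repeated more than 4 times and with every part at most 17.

751

Direct enumeration gives 751 partitions.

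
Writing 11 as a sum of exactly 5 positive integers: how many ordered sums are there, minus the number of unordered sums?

200

Compositions: C(10,4) = 210.
Partitions of 11 into exactly 5 parts: 10.
Difference: 210 − 10 = 200.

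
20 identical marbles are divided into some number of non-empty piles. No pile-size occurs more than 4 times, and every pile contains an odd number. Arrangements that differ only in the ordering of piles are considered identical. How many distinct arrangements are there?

There are too many to list fully; the first 12 (by largest part) are:
1, 19
3, 17
1, 1, 1, 17
5, 15
1, 1, 3, 15
7, 13
1, 1, 5, 13
1, 3, 3, 13
1, 1, 1, 1, 3, 13
9, 11
1, 1, 7, 11
1, 3, 5, 11
…and 23 more, for 35 total.

35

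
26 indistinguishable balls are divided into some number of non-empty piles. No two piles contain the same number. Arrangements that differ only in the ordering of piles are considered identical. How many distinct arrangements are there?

165

Systematic enumeration (by largest part, then next-largest, …) yields 165.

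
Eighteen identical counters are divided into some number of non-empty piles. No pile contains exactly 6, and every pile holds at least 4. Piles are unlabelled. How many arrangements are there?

11

The partitions of 18 that satisfy the conditions:
18
14 + 4
13 + 5
11 + 7
10 + 8
10 + 4 + 4
9 + 9
9 + 5 + 4
8 + 5 + 5
7 + 7 + 4
5 + 5 + 4 + 4
Counting gives 11.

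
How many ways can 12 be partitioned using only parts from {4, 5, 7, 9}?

They are:
7,5
4,4,4

2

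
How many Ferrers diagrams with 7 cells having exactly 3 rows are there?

They are:
5, 1, 1
4, 2, 1
3, 3, 1
3, 2, 2
Counting gives 4.

4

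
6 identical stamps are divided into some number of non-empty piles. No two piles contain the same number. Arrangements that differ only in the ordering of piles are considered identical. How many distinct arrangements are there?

4

Enumerating:
6
5 + 1
4 + 2
3 + 2 + 1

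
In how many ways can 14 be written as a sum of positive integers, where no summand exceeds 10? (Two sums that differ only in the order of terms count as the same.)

Systematic enumeration (by largest part, then next-largest, …) yields 128.

128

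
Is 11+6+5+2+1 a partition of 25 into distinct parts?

The parts sum to 25, and the condition 'all summands are distinct' holds.

Yes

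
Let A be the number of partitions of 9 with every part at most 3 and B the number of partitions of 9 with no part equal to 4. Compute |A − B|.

11

Partitions of 9 with every part at most 3: 12.
Partitions of 9 with no part equal to 4: 23.
|12 − 23| = 11.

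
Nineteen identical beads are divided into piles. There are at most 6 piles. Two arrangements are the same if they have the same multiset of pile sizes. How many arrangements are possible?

A full systematic count gives 235.

235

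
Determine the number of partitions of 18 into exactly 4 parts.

47

There are too many to list fully; the first 12 (by largest part) are:
15 + 1 + 1 + 1
14 + 2 + 1 + 1
13 + 3 + 1 + 1
13 + 2 + 2 + 1
12 + 4 + 1 + 1
12 + 3 + 2 + 1
12 + 2 + 2 + 2
11 + 5 + 1 + 1
11 + 4 + 2 + 1
11 + 3 + 3 + 1
11 + 3 + 2 + 2
10 + 6 + 1 + 1
…and 35 more, for 47 total.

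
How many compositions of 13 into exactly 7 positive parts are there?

A composition of 13 into 7 positive parts is chosen by placing 6 dividers among the 12 gaps between 13 units: C(12,6) = 924.

924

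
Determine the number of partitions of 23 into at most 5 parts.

Direct enumeration gives 291 partitions.

291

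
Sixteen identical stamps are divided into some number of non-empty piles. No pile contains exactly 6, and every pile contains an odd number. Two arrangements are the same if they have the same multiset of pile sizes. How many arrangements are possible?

32

A partial list (first 12 by largest part):
1,15
3,13
1,1,1,13
5,11
1,1,3,11
1,1,1,1,1,11
7,9
1,1,5,9
1,3,3,9
1,1,1,1,3,9
1,1,1,1,1,1,1,9
1,1,7,7
…and 20 more, for 32 total.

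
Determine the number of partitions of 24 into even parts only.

77

A full systematic count gives 77.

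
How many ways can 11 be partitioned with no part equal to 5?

A partial list (first 12 by largest part):
11
1 + 10
2 + 9
1 + 1 + 9
3 + 8
1 + 2 + 8
1 + 1 + 1 + 8
4 + 7
1 + 3 + 7
2 + 2 + 7
1 + 1 + 2 + 7
1 + 1 + 1 + 1 + 7
…and 33 more, for 45 total.

45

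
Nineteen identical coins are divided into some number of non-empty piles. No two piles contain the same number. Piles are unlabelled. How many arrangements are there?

There are too many to list fully; the first 12 (by largest part) are:
19
18 + 1
17 + 2
16 + 3
16 + 2 + 1
15 + 4
15 + 3 + 1
14 + 5
14 + 4 + 1
14 + 3 + 2
13 + 6
13 + 5 + 1
…and 42 more, for 54 total.

54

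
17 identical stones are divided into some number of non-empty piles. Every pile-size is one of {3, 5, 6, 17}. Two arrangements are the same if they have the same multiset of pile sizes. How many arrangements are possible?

They are:
17
6, 6, 5
6, 5, 3, 3
5, 3, 3, 3, 3

4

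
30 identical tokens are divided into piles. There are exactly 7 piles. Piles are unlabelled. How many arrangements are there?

618

A full systematic count gives 618.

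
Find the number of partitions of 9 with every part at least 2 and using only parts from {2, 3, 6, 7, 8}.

4

The partitions of 9 that satisfy the conditions:
7 + 2
6 + 3
3 + 3 + 3
3 + 2 + 2 + 2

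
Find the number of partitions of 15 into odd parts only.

There are too many to list fully; the first 12 (by largest part) are:
15
13+1+1
11+3+1
11+1+1+1+1
9+5+1
9+3+3
9+3+1+1+1
9+1+1+1+1+1+1
7+7+1
7+5+3
7+5+1+1+1
7+3+3+1+1
…and 15 more, for 27 total.

27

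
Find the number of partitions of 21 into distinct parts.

76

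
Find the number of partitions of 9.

30

A partial list (first 12 by largest part):
9
8 + 1
7 + 2
7 + 1 + 1
6 + 3
6 + 2 + 1
6 + 1 + 1 + 1
5 + 4
5 + 3 + 1
5 + 2 + 2
5 + 2 + 1 + 1
5 + 1 + 1 + 1 + 1
…and 18 more, for 30 total.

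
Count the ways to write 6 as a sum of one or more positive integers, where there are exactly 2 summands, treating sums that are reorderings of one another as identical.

Enumerating:
5 + 1
4 + 2
3 + 3

3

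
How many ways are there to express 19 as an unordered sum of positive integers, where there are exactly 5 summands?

There are too many to list fully; the first 12 (by largest part) are:
15 + 1 + 1 + 1 + 1
14 + 2 + 1 + 1 + 1
13 + 3 + 1 + 1 + 1
13 + 2 + 2 + 1 + 1
12 + 4 + 1 + 1 + 1
12 + 3 + 2 + 1 + 1
12 + 2 + 2 + 2 + 1
11 + 5 + 1 + 1 + 1
11 + 4 + 2 + 1 + 1
11 + 3 + 3 + 1 + 1
11 + 3 + 2 + 2 + 1
11 + 2 + 2 + 2 + 2
…and 58 more, for 70 total.

70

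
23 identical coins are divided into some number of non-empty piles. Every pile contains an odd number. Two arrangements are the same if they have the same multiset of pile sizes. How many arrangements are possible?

104

Direct enumeration gives 104 partitions.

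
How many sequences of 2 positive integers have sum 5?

4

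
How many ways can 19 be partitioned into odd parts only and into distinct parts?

Enumerating:
19
1+3+15
1+5+13
1+7+11
3+5+11
3+7+9

6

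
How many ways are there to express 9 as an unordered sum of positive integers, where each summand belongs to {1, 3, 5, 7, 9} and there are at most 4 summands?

4

Enumerating:
9
7 + 1 + 1
5 + 3 + 1
3 + 3 + 3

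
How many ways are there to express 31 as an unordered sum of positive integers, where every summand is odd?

Enumerating by decreasing first part gives 340 partitions in all.

340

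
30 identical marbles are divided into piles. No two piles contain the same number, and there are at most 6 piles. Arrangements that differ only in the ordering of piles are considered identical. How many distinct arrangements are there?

There are 294 such partitions.

294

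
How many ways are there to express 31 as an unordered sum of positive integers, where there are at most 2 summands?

16

They are:
31
1,30
2,29
3,28
4,27
5,26
6,25
7,24
8,23
9,22
10,21
11,20
12,19
13,18
14,17
15,16
That's 16 in total.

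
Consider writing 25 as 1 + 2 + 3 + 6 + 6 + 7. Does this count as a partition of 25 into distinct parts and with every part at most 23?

No

The parts sum to 25, and the condition 'all summands are distinct' is violated.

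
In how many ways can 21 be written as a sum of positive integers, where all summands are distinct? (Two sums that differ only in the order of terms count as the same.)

76

Systematic enumeration (by largest part, then next-largest, …) yields 76.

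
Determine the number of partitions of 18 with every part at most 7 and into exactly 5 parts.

30

There are too many to list fully; the first 12 (by largest part) are:
1+1+2+7+7
1+1+3+6+7
1+2+2+6+7
1+1+4+5+7
1+2+3+5+7
2+2+2+5+7
1+2+4+4+7
1+3+3+4+7
2+2+3+4+7
2+3+3+3+7
1+1+4+6+6
1+2+3+6+6
…and 18 more, for 30 total.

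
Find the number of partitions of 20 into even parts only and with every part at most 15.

38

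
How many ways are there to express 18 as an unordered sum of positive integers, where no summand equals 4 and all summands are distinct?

31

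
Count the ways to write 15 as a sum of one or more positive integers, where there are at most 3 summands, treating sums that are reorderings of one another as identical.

There are too many to list fully; the first 12 (by largest part) are:
15
1,14
2,13
1,1,13
3,12
1,2,12
4,11
1,3,11
2,2,11
5,10
1,4,10
2,3,10
…and 15 more, for 27 total.

27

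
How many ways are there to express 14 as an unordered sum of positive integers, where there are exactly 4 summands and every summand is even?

3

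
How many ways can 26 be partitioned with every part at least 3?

158

A full systematic count gives 158.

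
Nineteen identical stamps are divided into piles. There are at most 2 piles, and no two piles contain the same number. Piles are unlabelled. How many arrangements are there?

10

The partitions of 19 that satisfy the conditions:
19
18 + 1
17 + 2
16 + 3
15 + 4
14 + 5
13 + 6
12 + 7
11 + 8
10 + 9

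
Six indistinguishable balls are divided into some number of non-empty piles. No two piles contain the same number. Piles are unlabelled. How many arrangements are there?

Enumerating:
6
5+1
4+2
3+2+1

4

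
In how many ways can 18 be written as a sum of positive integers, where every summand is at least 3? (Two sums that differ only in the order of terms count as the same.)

33

There are too many to list fully; the first 12 (by largest part) are:
18
15 + 3
14 + 4
13 + 5
12 + 6
12 + 3 + 3
11 + 7
11 + 4 + 3
10 + 8
10 + 5 + 3
10 + 4 + 4
9 + 9
…and 21 more, for 33 total.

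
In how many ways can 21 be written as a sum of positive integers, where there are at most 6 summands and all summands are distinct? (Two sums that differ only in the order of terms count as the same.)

There are 76 such partitions.

76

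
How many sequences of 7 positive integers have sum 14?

Equivalently, choose which 6 of the 13 gaps become plus signs: C(13,6) = 1716.

1716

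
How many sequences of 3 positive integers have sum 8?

21

Place 2 bars in the 7 internal gaps of a row of 8 dots: C(7,2) = 21.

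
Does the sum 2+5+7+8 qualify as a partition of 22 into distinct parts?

The parts sum to 22, and the condition 'all summands are distinct' holds.

Yes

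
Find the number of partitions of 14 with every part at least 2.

A partial list (first 12 by largest part):
14
12+2
11+3
10+4
10+2+2
9+5
9+3+2
8+6
8+4+2
8+3+3
8+2+2+2
7+7
…and 22 more, for 34 total.

34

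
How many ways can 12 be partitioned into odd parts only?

15

The partitions of 12 that satisfy the conditions:
11,1
9,3
9,1,1,1
7,5
7,3,1,1
7,1,1,1,1,1
5,5,1,1
5,3,3,1
5,3,1,1,1,1
5,1,1,1,1,1,1,1
3,3,3,3
3,3,3,1,1,1
3,3,1,1,1,1,1,1
3,1,1,1,1,1,1,1,1,1
1,1,1,1,1,1,1,1,1,1,1,1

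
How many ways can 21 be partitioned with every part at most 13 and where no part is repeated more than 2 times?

212

There are 212 such partitions.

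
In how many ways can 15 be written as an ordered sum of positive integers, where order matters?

16384

The number of compositions of n is 2^(n−1); here 2^14 = 16384.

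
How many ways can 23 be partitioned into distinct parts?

104

Systematic enumeration (by largest part, then next-largest, …) yields 104.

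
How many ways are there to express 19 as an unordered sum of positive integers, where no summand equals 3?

259

Direct enumeration gives 259 partitions.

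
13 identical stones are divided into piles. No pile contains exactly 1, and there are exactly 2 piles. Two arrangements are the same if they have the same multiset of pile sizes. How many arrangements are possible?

5

The partitions of 13 that satisfy the conditions:
11, 2
10, 3
9, 4
8, 5
7, 6
That's 5 in total.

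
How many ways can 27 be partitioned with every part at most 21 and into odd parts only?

A full systematic count gives 188.

188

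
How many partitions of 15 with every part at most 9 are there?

Systematic enumeration (by largest part, then next-largest, …) yields 157.

157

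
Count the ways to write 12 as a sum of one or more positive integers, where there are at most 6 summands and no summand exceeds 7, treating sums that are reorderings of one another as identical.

46

A partial list (first 12 by largest part):
5+7
1+4+7
2+3+7
1+1+3+7
1+2+2+7
1+1+1+2+7
1+1+1+1+1+7
6+6
1+5+6
2+4+6
1+1+4+6
3+3+6
…and 34 more, for 46 total.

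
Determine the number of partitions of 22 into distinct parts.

Enumerating by decreasing first part gives 89 partitions in all.

89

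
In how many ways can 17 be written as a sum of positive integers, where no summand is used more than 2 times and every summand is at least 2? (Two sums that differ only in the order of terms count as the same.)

43

A partial list (first 12 by largest part):
17
15+2
14+3
13+4
13+2+2
12+5
12+3+2
11+6
11+4+2
11+3+3
10+7
10+5+2
…and 31 more, for 43 total.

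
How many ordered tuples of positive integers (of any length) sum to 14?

8192

There are 13 gaps and each independently is a cut or not, giving 2^13 = 8192.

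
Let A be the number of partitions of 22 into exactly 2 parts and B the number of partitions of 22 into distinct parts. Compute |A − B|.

Partitions of 22 into exactly 2 parts: 11.
Partitions of 22 into distinct parts: 89.
|11 − 89| = 78.

78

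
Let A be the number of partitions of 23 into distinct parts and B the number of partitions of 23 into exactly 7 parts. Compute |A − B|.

60

Partitions of 23 into distinct parts: 104.
Partitions of 23 into exactly 7 parts: 164.
|104 − 164| = 60.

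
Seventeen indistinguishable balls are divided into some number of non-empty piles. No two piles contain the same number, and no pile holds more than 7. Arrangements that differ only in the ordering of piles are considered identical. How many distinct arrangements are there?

The partitions of 17 that satisfy the conditions:
7, 6, 4
7, 6, 3, 1
7, 5, 4, 1
7, 5, 3, 2
7, 4, 3, 2, 1
6, 5, 4, 2
6, 5, 3, 2, 1

7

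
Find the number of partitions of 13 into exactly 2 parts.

Enumerating:
12, 1
11, 2
10, 3
9, 4
8, 5
7, 6
Counting gives 6.

6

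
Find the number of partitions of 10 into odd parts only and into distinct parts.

The partitions of 10 that satisfy the conditions:
9,1
7,3

2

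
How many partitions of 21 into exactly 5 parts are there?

101

Counting exhaustively, 101 partitions satisfy the conditions.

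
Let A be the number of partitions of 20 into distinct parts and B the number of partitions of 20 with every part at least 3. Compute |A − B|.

15

Partitions of 20 into distinct parts: 64.
Partitions of 20 with every part at least 3: 49.
|64 − 49| = 15.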